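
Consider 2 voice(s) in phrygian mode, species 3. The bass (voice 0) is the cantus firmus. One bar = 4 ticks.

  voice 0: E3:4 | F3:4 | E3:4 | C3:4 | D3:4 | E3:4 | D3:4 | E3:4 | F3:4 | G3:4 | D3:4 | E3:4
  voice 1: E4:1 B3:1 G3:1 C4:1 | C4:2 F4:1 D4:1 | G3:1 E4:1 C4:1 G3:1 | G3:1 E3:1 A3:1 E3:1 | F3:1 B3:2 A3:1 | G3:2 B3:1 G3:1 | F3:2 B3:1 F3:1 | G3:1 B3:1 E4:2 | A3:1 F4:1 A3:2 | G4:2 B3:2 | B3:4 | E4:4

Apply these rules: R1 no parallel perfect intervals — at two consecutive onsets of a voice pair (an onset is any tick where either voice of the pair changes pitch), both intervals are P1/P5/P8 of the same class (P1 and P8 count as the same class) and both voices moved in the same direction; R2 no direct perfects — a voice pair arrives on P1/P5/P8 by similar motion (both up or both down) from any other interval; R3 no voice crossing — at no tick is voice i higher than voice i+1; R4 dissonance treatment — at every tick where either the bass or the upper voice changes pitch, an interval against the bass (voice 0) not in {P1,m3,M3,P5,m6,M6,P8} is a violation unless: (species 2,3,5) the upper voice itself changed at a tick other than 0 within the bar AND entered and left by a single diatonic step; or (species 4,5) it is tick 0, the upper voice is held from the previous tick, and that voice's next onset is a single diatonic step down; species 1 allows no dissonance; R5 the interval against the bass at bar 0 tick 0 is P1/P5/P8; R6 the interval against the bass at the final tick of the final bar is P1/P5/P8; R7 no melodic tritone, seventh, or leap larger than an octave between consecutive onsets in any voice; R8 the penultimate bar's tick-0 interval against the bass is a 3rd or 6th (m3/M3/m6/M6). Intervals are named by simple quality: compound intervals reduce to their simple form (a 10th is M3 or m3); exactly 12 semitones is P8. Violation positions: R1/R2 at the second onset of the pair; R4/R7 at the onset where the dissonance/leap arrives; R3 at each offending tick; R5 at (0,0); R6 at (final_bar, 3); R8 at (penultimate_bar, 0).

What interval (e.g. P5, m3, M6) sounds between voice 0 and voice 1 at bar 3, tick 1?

voice 0=C3 voice 1=E3 -> M3

M3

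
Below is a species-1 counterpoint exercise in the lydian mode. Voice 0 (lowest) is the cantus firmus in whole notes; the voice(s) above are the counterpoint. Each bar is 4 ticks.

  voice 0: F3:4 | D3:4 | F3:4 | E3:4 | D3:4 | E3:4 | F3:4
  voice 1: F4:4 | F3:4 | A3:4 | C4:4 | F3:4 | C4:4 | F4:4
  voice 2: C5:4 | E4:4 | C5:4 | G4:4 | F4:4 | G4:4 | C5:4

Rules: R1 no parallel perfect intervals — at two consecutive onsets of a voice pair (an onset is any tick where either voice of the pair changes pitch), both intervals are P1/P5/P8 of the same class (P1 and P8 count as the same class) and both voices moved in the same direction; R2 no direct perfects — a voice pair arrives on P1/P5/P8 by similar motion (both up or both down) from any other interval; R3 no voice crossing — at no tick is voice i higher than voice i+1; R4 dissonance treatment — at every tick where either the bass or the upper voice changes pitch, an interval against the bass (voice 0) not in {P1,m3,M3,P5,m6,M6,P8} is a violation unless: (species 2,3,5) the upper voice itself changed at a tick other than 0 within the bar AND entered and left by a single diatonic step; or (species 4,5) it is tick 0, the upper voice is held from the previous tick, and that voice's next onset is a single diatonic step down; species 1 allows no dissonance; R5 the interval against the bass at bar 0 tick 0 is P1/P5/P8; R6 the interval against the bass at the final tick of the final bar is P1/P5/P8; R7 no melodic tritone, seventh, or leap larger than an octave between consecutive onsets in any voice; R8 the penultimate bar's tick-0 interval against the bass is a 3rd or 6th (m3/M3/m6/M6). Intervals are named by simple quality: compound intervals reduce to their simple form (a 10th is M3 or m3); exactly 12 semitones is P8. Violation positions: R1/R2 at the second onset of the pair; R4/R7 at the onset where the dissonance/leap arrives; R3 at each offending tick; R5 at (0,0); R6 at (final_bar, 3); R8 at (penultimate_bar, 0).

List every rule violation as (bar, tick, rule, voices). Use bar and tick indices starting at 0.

(1, 0, R4, (0, 2))
(2, 0, R2, (0, 2))
(4, 0, R2, (1, 2))
(5, 0, R2, (1, 2))
(6, 0, R1, (1, 2))
(6, 0, R2, (0, 1))
(6, 0, R2, (0, 2))

bar 0: v0=F3 v1=F4 v2=C5 downbeat P5
bar 1: v0=D3 v1=F3 v2=E4 downbeat M2
bar 2: v0=F3 v1=A3 v2=C5 downbeat P5
bar 3: v0=E3 v1=C4 v2=G4 downbeat m3
bar 4: v0=D3 v1=F3 v2=F4 downbeat m3
bar 5: v0=E3 v1=C4 v2=G4 downbeat m3
bar 6: v0=F3 v1=F4 v2=C5 downbeat P5
  -> R4 @ bar 1 tick 0 v(0, 2): D3/E4 M2 untreated
  -> R2 @ bar 2 tick 0 v(0, 2): D3/E4 M2 -> F3/C5 P5 similar
  -> R2 @ bar 4 tick 0 v(1, 2): C4/G4 P5 -> F3/F4 P8 similar
  -> R2 @ bar 5 tick 0 v(1, 2): F3/F4 P8 -> C4/G4 P5 similar
  -> R1 @ bar 6 tick 0 v(1, 2): C4/G4 P5 -> F4/C5 P5 similar
  -> R2 @ bar 6 tick 0 v(0, 1): E3/C4 m6 -> F3/F4 P8 similar
  -> R2 @ bar 6 tick 0 v(0, 2): E3/G4 m3 -> F3/C5 P5 similar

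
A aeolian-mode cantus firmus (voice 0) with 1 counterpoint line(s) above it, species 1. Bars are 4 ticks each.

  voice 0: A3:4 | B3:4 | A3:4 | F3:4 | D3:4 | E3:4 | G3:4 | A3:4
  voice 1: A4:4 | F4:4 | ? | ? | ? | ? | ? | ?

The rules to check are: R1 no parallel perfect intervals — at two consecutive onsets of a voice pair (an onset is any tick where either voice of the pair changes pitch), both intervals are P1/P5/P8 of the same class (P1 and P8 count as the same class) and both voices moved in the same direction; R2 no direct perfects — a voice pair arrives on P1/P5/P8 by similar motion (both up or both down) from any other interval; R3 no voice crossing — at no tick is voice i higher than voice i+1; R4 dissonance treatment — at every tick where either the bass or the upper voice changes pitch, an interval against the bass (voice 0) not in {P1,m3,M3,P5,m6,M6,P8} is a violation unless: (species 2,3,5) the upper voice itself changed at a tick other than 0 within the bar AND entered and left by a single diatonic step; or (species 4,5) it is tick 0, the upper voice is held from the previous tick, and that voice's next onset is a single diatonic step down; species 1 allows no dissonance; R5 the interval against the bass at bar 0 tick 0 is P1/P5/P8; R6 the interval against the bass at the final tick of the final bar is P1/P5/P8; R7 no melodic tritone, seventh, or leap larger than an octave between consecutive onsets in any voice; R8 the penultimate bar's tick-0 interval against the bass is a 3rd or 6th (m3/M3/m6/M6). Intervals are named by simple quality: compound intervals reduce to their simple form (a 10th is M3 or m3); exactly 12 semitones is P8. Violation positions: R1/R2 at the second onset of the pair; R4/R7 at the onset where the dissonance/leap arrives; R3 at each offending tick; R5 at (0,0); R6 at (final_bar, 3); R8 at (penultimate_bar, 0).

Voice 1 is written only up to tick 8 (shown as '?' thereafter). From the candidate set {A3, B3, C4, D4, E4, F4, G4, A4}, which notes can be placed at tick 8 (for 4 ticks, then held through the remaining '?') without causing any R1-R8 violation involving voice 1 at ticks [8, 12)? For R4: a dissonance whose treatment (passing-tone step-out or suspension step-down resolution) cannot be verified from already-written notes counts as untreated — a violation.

A3: violates R2
B3: violates R4,R7
C4: legal
D4: violates R4
E4: violates R2
F4: legal
G4: violates R4
A4: legal

{A4, C4, F4}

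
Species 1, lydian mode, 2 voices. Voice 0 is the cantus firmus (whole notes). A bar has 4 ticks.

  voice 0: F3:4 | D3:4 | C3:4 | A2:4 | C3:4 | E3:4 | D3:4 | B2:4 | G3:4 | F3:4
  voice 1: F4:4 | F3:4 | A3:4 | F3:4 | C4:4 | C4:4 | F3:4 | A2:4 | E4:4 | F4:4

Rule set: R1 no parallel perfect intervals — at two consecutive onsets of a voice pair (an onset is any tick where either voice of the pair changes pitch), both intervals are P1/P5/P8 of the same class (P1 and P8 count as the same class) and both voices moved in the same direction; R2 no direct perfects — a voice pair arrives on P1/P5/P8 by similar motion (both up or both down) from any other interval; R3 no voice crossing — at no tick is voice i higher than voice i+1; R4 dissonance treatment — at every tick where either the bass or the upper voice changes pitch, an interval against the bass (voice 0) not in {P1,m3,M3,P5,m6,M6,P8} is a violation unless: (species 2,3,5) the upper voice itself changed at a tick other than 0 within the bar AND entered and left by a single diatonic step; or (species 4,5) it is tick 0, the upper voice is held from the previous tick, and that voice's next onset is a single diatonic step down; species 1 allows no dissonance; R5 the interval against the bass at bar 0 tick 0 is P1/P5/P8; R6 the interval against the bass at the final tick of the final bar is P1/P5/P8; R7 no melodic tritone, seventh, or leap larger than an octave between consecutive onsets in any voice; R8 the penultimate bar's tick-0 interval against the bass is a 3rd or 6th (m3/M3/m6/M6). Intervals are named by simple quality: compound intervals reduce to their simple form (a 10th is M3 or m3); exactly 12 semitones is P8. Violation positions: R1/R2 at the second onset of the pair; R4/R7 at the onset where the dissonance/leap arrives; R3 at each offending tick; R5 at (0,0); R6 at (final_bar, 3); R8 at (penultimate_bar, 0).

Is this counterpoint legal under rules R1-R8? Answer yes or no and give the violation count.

bar 0: v0=F3 v1=F4 (P8)
bar 1: v0=D3 v1=F3 (m3)
bar 2: v0=C3 v1=A3 (M6)
bar 3: v0=A2 v1=F3 (m6)
bar 4: v0=C3 v1=C4 (P8)
bar 5: v0=E3 v1=C4 (m6)
bar 6: v0=D3 v1=F3 (m3)
bar 7: v0=B2 v1=A2 (M2)
bar 8: v0=G3 v1=E4 (M6)
bar 9: v0=F3 v1=F4 (P8)
  R2 @ bar4.0: A2/F3 m6 -> C3/C4 P8 similar
  R3 @ bar7.0: B2 above A2
  R4 @ bar7.0: B2/A2 M2 untreated
  R3 @ bar7.1: B2 above A2
  R3 @ bar7.2: B2 above A2
  R3 @ bar7.3: B2 above A2
  R7 @ bar8.0: A2->E4 leap 19st

No (7 violations)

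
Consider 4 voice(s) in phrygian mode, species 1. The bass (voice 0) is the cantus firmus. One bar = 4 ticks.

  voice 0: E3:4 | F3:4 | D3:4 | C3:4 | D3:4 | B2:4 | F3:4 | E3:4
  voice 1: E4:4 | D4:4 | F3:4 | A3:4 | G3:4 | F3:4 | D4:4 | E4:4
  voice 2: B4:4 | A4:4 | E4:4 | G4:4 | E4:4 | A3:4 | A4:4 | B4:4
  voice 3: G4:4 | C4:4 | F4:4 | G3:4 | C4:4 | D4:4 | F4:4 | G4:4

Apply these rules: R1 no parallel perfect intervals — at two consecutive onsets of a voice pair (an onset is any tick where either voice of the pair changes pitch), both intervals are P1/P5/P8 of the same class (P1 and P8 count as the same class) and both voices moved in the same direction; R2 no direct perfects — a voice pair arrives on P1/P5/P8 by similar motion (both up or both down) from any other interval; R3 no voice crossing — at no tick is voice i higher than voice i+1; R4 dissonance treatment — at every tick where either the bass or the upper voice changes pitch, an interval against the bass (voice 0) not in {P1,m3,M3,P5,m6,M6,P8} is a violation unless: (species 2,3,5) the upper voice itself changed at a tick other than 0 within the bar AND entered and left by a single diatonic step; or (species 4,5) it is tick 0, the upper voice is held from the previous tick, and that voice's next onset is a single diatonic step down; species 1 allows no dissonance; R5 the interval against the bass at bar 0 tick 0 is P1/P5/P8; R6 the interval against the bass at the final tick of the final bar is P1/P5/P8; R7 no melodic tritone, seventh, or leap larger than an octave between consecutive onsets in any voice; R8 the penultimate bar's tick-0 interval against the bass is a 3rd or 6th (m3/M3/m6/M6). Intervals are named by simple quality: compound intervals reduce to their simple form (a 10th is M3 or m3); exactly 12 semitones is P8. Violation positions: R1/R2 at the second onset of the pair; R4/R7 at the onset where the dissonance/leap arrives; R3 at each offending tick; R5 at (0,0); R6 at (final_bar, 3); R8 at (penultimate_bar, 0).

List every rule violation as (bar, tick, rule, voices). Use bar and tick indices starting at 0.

(0, 0, R3, (2, 3))
(0, 0, R5, (0, 3))
(0, 1, R3, (2, 3))
(0, 2, R3, (2, 3))
(0, 3, R3, (2, 3))
(1, 0, R1, (1, 2))
(1, 0, R3, (2, 3))
(1, 1, R3, (2, 3))
(1, 2, R3, (2, 3))
(1, 3, R3, (2, 3))
(2, 0, R4, (0, 2))
(3, 0, R2, (0, 3))
(3, 0, R3, (2, 3))
(3, 0, R7, (3,))
(3, 1, R3, (2, 3))
(3, 2, R3, (2, 3))
(3, 3, R3, (2, 3))
(4, 0, R3, (2, 3))
(4, 0, R4, (0, 1))
(4, 0, R4, (0, 2))
(4, 0, R4, (0, 3))
(4, 1, R3, (2, 3))
(4, 2, R3, (2, 3))
(4, 3, R3, (2, 3))
(5, 0, R4, (0, 1))
(5, 0, R4, (0, 2))
(6, 0, R2, (0, 3))
(6, 0, R2, (1, 2))
(6, 0, R3, (2, 3))
(6, 0, R7, (0,))
(6, 0, R8, (0, 3))
(6, 1, R3, (2, 3))
(6, 2, R3, (2, 3))
(6, 3, R3, (2, 3))
(7, 0, R1, (1, 2))
(7, 0, R3, (2, 3))
(7, 1, R3, (2, 3))
(7, 2, R3, (2, 3))
(7, 3, R3, (2, 3))
(7, 3, R6, (0, 3))

bar 0: v0=E3 v1=E4 v2=B4 v3=G4 downbeat m3
bar 1: v0=F3 v1=D4 v2=A4 v3=C4 downbeat P5
bar 2: v0=D3 v1=F3 v2=E4 v3=F4 downbeat m3
bar 3: v0=C3 v1=A3 v2=G4 v3=G3 downbeat P5
bar 4: v0=D3 v1=G3 v2=E4 v3=C4 downbeat m7
bar 5: v0=B2 v1=F3 v2=A3 v3=D4 downbeat m3
bar 6: v0=F3 v1=D4 v2=A4 v3=F4 downbeat P8
bar 7: v0=E3 v1=E4 v2=B4 v3=G4 downbeat m3
  -> R3 @ bar 0 tick 0 v(2, 3): B4 above G4
  -> R5 @ bar 0 tick 0 v(0, 3): opens on m3
  -> R3 @ bar 0 tick 1 v(2, 3): B4 above G4
  -> R3 @ bar 0 tick 2 v(2, 3): B4 above G4
  -> R3 @ bar 0 tick 3 v(2, 3): B4 above G4
  -> R1 @ bar 1 tick 0 v(1, 2): E4/B4 P5 -> D4/A4 P5 similar
  -> R3 @ bar 1 tick 0 v(2, 3): A4 above C4
  -> R3 @ bar 1 tick 1 v(2, 3): A4 above C4
  -> R3 @ bar 1 tick 2 v(2, 3): A4 above C4
  -> R3 @ bar 1 tick 3 v(2, 3): A4 above C4
  -> R4 @ bar 2 tick 0 v(0, 2): D3/E4 M2 untreated
  -> R2 @ bar 3 tick 0 v(0, 3): D3/F4 m3 -> C3/G3 P5 similar
  -> R3 @ bar 3 tick 0 v(2, 3): G4 above G3
  -> R7 @ bar 3 tick 0 v(3,): F4->G3 leap 10st
  -> R3 @ bar 3 tick 1 v(2, 3): G4 above G3
  -> R3 @ bar 3 tick 2 v(2, 3): G4 above G3
  -> R3 @ bar 3 tick 3 v(2, 3): G4 above G3
  -> R3 @ bar 4 tick 0 v(2, 3): E4 above C4
  -> R4 @ bar 4 tick 0 v(0, 1): D3/G3 P4 untreated
  -> R4 @ bar 4 tick 0 v(0, 2): D3/E4 M2 untreated
  -> R4 @ bar 4 tick 0 v(0, 3): D3/C4 m7 untreated
  -> R3 @ bar 4 tick 1 v(2, 3): E4 above C4
  -> R3 @ bar 4 tick 2 v(2, 3): E4 above C4
  -> R3 @ bar 4 tick 3 v(2, 3): E4 above C4
  -> R4 @ bar 5 tick 0 v(0, 1): B2/F3 TT untreated
  -> R4 @ bar 5 tick 0 v(0, 2): B2/A3 m7 untreated
  -> R2 @ bar 6 tick 0 v(0, 3): B2/D4 m3 -> F3/F4 P8 similar
  -> R2 @ bar 6 tick 0 v(1, 2): F3/A3 M3 -> D4/A4 P5 similar
  -> R3 @ bar 6 tick 0 v(2, 3): A4 above F4
  -> R7 @ bar 6 tick 0 v(0,): B2->F3 leap 6st
  -> R8 @ bar 6 tick 0 v(0, 3): penult P8 not 3rd/6th
  -> R3 @ bar 6 tick 1 v(2, 3): A4 above F4
  -> R3 @ bar 6 tick 2 v(2, 3): A4 above F4
  -> R3 @ bar 6 tick 3 v(2, 3): A4 above F4
  -> R1 @ bar 7 tick 0 v(1, 2): D4/A4 P5 -> E4/B4 P5 similar
  -> R3 @ bar 7 tick 0 v(2, 3): B4 above G4
  -> R3 @ bar 7 tick 1 v(2, 3): B4 above G4
  -> R3 @ bar 7 tick 2 v(2, 3): B4 above G4
  -> R3 @ bar 7 tick 3 v(2, 3): B4 above G4
  -> R6 @ bar 7 tick 3 v(0, 3): closes on m3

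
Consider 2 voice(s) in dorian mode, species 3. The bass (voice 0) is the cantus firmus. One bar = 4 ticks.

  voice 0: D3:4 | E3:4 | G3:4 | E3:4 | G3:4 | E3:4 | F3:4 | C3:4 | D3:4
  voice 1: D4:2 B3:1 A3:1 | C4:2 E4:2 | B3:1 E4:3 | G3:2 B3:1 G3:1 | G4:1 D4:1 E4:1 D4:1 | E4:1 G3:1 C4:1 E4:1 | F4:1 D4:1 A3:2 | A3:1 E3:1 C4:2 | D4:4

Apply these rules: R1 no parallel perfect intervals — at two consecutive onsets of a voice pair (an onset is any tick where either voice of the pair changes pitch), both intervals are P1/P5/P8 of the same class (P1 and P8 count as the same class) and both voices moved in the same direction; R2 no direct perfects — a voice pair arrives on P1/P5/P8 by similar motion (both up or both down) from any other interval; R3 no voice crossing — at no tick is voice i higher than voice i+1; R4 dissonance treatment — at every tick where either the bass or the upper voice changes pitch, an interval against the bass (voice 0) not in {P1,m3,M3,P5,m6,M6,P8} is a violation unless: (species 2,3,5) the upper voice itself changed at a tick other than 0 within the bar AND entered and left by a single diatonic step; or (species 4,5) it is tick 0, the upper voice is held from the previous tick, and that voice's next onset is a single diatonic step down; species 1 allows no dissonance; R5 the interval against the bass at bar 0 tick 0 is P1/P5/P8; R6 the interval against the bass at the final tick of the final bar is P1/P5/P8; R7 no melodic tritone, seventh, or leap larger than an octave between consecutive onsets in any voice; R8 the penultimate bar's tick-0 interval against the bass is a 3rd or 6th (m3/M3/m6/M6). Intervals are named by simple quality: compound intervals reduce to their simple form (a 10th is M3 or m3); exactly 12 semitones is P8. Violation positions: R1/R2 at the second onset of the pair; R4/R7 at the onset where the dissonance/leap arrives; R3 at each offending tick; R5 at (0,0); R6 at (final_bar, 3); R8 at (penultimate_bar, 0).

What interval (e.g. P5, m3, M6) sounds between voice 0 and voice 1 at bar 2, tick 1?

M6

voice 0=G3 voice 1=E4 -> M6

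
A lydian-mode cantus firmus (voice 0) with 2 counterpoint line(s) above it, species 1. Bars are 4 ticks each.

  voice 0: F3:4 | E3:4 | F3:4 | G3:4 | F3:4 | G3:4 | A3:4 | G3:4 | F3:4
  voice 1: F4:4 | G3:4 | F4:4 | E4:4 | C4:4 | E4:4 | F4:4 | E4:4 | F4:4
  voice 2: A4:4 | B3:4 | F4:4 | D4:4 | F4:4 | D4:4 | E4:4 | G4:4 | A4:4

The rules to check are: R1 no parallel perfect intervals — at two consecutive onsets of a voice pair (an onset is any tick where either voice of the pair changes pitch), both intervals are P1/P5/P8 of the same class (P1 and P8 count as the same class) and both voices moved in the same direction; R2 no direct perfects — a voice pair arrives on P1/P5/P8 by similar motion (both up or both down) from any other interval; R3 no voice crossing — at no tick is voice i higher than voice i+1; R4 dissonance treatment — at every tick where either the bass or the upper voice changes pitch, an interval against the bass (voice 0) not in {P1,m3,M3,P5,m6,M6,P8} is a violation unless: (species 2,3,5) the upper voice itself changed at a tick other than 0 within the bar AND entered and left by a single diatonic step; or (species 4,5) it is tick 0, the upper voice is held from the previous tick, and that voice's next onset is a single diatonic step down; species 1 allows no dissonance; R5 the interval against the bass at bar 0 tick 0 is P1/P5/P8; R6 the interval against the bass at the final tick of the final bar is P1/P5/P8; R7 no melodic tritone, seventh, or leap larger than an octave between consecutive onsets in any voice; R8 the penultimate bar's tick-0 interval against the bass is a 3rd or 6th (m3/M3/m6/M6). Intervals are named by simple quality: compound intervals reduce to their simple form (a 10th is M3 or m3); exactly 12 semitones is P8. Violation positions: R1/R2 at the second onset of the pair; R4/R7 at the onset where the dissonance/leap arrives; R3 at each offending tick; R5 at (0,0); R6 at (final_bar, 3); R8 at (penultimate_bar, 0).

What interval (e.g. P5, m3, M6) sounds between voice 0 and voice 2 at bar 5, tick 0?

voice 0=G3 voice 2=D4 -> P5

P5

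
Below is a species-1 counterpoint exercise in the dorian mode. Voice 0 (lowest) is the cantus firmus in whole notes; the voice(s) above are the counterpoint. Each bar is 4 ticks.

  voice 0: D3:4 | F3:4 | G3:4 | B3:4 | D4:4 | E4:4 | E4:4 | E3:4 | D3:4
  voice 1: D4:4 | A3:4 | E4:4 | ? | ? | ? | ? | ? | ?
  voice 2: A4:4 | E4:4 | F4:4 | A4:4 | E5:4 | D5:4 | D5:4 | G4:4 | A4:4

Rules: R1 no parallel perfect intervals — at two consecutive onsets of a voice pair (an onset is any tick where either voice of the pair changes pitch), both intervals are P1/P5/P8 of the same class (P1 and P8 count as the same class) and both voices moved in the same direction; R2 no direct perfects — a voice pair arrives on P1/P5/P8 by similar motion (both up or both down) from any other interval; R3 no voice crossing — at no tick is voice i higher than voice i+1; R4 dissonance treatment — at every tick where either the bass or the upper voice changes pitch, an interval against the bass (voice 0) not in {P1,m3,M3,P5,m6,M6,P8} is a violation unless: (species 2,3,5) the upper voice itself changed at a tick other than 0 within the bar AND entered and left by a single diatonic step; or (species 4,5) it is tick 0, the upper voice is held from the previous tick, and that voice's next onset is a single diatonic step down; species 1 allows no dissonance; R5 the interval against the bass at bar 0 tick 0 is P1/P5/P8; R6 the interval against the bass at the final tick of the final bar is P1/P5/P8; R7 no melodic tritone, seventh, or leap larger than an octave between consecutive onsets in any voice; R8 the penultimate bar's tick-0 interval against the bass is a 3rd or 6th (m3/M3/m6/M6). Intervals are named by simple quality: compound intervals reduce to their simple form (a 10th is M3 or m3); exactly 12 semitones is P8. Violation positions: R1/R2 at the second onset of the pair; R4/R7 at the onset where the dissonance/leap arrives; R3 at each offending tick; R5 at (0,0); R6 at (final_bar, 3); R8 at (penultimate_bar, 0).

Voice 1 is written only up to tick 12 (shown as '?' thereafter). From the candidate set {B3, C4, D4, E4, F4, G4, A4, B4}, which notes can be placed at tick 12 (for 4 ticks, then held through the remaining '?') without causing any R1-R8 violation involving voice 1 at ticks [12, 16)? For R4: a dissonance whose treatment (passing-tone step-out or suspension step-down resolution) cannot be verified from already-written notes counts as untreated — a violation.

{B3, D4, G4}

B3: legal
C4: violates R4
D4: legal
E4: violates R4
F4: violates R4
G4: legal
A4: violates R2,R4
B4: violates R2,R3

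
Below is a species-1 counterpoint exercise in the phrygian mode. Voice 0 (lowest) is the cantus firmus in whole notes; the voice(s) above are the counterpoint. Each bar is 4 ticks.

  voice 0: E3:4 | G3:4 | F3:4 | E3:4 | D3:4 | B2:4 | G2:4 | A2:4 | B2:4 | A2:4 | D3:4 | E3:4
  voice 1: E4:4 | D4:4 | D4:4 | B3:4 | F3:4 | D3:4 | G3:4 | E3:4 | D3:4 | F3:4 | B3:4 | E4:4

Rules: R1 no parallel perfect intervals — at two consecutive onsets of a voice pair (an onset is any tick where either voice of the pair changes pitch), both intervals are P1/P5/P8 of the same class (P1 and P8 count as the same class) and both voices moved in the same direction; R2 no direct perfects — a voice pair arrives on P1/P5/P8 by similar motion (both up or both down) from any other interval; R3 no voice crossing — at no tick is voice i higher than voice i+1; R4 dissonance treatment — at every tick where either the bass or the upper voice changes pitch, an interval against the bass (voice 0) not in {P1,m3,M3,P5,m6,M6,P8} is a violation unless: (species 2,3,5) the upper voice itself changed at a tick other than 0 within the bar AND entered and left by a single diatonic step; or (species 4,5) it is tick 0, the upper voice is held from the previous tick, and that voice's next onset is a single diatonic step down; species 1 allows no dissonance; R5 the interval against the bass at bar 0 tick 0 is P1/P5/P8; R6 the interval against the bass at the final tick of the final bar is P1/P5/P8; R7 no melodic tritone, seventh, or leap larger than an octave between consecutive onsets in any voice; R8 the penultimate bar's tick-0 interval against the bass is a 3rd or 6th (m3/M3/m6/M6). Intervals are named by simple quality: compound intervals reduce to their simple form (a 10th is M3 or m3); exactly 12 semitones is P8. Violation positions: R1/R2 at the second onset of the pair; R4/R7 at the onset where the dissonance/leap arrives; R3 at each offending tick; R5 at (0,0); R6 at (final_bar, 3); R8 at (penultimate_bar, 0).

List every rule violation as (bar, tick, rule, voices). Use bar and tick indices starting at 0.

bar 0: v0=E3 v1=E4 downbeat P8
bar 1: v0=G3 v1=D4 downbeat P5
bar 2: v0=F3 v1=D4 downbeat M6
bar 3: v0=E3 v1=B3 downbeat P5
bar 4: v0=D3 v1=F3 downbeat m3
bar 5: v0=B2 v1=D3 downbeat m3
bar 6: v0=G2 v1=G3 downbeat P8
bar 7: v0=A2 v1=E3 downbeat P5
bar 8: v0=B2 v1=D3 downbeat m3
bar 9: v0=A2 v1=F3 downbeat m6
bar 10: v0=D3 v1=B3 downbeat M6
bar 11: v0=E3 v1=E4 downbeat P8
  -> R2 @ bar 3 tick 0 v(0, 1): F3/D4 M6 -> E3/B3 P5 similar
  -> R7 @ bar 4 tick 0 v(1,): B3->F3 leap 6st
  -> R7 @ bar 10 tick 0 v(1,): F3->B3 leap 6st
  -> R2 @ bar 11 tick 0 v(0, 1): D3/B3 M6 -> E3/E4 P8 similar

(3, 0, R2, (0, 1))
(4, 0, R7, (1,))
(10, 0, R7, (1,))
(11, 0, R2, (0, 1))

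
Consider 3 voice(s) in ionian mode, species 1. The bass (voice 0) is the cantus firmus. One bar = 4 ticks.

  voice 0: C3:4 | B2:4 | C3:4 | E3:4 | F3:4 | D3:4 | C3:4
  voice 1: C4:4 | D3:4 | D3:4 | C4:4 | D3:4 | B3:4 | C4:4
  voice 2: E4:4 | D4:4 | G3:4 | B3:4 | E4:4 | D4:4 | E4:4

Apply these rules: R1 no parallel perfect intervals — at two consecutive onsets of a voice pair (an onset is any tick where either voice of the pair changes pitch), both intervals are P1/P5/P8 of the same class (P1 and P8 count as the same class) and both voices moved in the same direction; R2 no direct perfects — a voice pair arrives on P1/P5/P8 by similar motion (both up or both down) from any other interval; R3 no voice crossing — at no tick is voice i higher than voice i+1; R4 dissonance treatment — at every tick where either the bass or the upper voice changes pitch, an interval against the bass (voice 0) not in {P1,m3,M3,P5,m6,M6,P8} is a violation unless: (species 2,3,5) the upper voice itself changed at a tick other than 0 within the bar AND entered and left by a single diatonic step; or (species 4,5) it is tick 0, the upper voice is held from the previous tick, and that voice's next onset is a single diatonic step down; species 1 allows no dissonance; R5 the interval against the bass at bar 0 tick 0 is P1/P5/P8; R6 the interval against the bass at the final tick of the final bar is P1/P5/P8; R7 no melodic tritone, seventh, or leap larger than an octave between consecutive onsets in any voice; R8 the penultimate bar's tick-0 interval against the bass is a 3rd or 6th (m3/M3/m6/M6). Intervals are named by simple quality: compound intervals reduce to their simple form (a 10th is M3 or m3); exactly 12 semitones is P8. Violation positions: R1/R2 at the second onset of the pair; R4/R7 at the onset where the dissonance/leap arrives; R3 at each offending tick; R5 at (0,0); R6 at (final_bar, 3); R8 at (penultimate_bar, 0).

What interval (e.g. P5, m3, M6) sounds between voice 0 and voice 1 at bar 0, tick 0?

voice 0=C3 voice 1=C4 -> P8

P8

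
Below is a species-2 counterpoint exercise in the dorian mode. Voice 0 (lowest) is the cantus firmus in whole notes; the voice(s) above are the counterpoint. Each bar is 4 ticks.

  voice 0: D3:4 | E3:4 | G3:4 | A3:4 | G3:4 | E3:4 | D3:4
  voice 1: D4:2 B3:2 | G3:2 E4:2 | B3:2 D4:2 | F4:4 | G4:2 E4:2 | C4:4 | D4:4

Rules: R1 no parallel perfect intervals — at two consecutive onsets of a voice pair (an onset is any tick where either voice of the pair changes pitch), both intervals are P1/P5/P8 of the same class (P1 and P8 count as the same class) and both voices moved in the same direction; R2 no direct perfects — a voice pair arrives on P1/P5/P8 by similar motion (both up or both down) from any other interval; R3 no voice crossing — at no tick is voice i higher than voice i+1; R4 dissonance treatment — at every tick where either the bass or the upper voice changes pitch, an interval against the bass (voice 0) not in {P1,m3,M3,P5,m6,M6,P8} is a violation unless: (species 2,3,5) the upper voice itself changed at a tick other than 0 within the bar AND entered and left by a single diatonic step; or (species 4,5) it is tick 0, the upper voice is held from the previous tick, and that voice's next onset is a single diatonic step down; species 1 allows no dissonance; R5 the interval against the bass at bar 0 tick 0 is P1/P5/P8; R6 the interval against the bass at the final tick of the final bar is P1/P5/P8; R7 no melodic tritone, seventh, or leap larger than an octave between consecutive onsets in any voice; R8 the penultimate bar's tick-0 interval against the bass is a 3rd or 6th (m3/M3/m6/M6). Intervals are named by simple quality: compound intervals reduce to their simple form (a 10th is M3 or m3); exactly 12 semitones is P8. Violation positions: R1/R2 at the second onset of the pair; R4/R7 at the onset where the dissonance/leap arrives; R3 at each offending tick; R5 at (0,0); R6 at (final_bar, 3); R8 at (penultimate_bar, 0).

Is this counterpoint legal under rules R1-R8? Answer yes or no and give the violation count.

Yes (0 violations)

bar 0: v0=D3 v1=D4 (P8)
bar 1: v0=E3 v1=G3 (m3)
bar 2: v0=G3 v1=B3 (M3)
bar 3: v0=A3 v1=F4 (m6)
bar 4: v0=G3 v1=G4 (P8)
bar 5: v0=E3 v1=C4 (m6)
bar 6: v0=D3 v1=D4 (P8)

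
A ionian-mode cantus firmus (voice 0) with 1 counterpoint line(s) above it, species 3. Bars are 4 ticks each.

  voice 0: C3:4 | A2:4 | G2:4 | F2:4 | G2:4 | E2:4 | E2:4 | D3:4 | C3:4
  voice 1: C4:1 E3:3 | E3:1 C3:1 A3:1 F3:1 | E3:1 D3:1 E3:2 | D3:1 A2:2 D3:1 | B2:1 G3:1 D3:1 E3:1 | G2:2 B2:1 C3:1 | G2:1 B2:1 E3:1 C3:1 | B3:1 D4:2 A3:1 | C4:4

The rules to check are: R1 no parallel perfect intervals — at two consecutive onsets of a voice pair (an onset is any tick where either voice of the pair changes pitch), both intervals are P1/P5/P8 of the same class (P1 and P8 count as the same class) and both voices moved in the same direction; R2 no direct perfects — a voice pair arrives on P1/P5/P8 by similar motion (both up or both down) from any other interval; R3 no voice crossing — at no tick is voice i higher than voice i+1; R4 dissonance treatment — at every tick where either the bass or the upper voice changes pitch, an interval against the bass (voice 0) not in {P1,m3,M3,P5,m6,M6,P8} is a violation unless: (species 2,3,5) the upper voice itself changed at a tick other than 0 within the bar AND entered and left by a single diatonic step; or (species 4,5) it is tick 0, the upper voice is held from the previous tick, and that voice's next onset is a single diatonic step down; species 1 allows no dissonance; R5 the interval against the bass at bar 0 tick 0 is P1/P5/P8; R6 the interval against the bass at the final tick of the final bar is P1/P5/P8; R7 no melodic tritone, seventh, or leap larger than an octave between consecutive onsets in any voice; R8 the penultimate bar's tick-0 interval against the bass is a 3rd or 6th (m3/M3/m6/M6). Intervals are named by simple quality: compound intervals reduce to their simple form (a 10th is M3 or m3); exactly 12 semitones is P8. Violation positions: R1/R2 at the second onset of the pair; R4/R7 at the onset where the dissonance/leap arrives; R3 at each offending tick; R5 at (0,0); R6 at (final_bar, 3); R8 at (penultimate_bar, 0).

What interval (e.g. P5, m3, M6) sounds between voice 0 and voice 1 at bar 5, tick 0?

m3

voice 0=E2 voice 1=G2 -> m3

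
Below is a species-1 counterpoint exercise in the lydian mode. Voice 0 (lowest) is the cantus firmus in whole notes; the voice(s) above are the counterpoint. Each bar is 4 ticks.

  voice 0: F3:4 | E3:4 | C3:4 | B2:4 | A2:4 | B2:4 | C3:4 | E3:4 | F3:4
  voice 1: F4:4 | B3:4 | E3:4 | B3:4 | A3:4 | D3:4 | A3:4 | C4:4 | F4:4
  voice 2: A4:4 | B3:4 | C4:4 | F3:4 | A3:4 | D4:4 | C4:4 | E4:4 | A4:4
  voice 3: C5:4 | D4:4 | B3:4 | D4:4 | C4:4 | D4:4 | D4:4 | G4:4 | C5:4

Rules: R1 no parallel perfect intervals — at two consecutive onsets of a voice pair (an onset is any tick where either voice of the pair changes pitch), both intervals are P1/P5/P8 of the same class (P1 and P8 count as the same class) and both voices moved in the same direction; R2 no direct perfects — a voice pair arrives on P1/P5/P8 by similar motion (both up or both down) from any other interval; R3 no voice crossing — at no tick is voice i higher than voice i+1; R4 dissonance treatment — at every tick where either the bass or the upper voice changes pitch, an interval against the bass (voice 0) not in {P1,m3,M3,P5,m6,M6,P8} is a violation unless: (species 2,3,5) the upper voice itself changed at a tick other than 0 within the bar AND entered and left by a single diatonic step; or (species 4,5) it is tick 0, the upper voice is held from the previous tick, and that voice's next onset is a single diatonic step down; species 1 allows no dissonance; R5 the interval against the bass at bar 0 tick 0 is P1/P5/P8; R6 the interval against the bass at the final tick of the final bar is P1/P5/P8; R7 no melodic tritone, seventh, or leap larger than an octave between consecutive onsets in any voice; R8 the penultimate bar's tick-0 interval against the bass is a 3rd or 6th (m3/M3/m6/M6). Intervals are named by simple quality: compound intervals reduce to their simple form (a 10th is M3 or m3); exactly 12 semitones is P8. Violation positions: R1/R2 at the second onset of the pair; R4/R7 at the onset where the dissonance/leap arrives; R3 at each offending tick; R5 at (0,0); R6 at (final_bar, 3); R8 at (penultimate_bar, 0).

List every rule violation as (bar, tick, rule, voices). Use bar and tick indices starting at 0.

(0, 0, R5, (0, 2))
(1, 0, R2, (0, 1))
(1, 0, R2, (0, 2))
(1, 0, R2, (1, 2))
(1, 0, R4, (0, 3))
(1, 0, R7, (1,))
(1, 0, R7, (2,))
(1, 0, R7, (3,))
(2, 0, R2, (1, 3))
(2, 0, R3, (2, 3))
(2, 0, R4, (0, 3))
(2, 1, R3, (2, 3))
(2, 2, R3, (2, 3))
(2, 3, R3, (2, 3))
(3, 0, R3, (1, 2))
(3, 0, R4, (0, 2))
(3, 1, R3, (1, 2))
(3, 2, R3, (1, 2))
(3, 3, R3, (1, 2))
(4, 0, R1, (0, 1))
(5, 0, R2, (2, 3))
(6, 0, R4, (0, 3))
(7, 0, R1, (0, 2))
(7, 0, R2, (1, 3))
(7, 0, R8, (0, 2))
(8, 0, R1, (1, 3))
(8, 0, R2, (0, 1))
(8, 0, R2, (0, 3))
(8, 3, R6, (0, 2))

bar 0: v0=F3 v1=F4 v2=A4 v3=C5 downbeat P5
bar 1: v0=E3 v1=B3 v2=B3 v3=D4 downbeat m7
bar 2: v0=C3 v1=E3 v2=C4 v3=B3 downbeat M7
bar 3: v0=B2 v1=B3 v2=F3 v3=D4 downbeat m3
bar 4: v0=A2 v1=A3 v2=A3 v3=C4 downbeat m3
bar 5: v0=B2 v1=D3 v2=D4 v3=D4 downbeat m3
bar 6: v0=C3 v1=A3 v2=C4 v3=D4 downbeat M2
bar 7: v0=E3 v1=C4 v2=E4 v3=G4 downbeat m3
bar 8: v0=F3 v1=F4 v2=A4 v3=C5 downbeat P5
  -> R5 @ bar 0 tick 0 v(0, 2): opens on M3
  -> R2 @ bar 1 tick 0 v(0, 1): F3/F4 P8 -> E3/B3 P5 similar
  -> R2 @ bar 1 tick 0 v(0, 2): F3/A4 M3 -> E3/B3 P5 similar
  -> R2 @ bar 1 tick 0 v(1, 2): F4/A4 M3 -> B3/B3 P1 similar
  -> R4 @ bar 1 tick 0 v(0, 3): E3/D4 m7 untreated
  -> R7 @ bar 1 tick 0 v(1,): F4->B3 leap 6st
  -> R7 @ bar 1 tick 0 v(2,): A4->B3 leap 10st
  -> R7 @ bar 1 tick 0 v(3,): C5->D4 leap 10st
  -> R2 @ bar 2 tick 0 v(1, 3): B3/D4 m3 -> E3/B3 P5 similar
  -> R3 @ bar 2 tick 0 v(2, 3): C4 above B3
  -> R4 @ bar 2 tick 0 v(0, 3): C3/B3 M7 untreated
  -> R3 @ bar 2 tick 1 v(2, 3): C4 above B3
  -> R3 @ bar 2 tick 2 v(2, 3): C4 above B3
  -> R3 @ bar 2 tick 3 v(2, 3): C4 above B3
  -> R3 @ bar 3 tick 0 v(1, 2): B3 above F3
  -> R4 @ bar 3 tick 0 v(0, 2): B2/F3 TT untreated
  -> R3 @ bar 3 tick 1 v(1, 2): B3 above F3
  -> R3 @ bar 3 tick 2 v(1, 2): B3 above F3
  -> R3 @ bar 3 tick 3 v(1, 2): B3 above F3
  -> R1 @ bar 4 tick 0 v(0, 1): B2/B3 P8 -> A2/A3 P8 similar
  -> R2 @ bar 5 tick 0 v(2, 3): A3/C4 m3 -> D4/D4 P1 similar
  -> R4 @ bar 6 tick 0 v(0, 3): C3/D4 M2 untreated
  -> R1 @ bar 7 tick 0 v(0, 2): C3/C4 P8 -> E3/E4 P8 similar
  -> R2 @ bar 7 tick 0 v(1, 3): A3/D4 P4 -> C4/G4 P5 similar
  -> R8 @ bar 7 tick 0 v(0, 2): penult P8 not 3rd/6th
  -> R1 @ bar 8 tick 0 v(1, 3): C4/G4 P5 -> F4/C5 P5 similar
  -> R2 @ bar 8 tick 0 v(0, 1): E3/C4 m6 -> F3/F4 P8 similar
  -> R2 @ bar 8 tick 0 v(0, 3): E3/G4 m3 -> F3/C5 P5 similar
  -> R6 @ bar 8 tick 3 v(0, 2): closes on M3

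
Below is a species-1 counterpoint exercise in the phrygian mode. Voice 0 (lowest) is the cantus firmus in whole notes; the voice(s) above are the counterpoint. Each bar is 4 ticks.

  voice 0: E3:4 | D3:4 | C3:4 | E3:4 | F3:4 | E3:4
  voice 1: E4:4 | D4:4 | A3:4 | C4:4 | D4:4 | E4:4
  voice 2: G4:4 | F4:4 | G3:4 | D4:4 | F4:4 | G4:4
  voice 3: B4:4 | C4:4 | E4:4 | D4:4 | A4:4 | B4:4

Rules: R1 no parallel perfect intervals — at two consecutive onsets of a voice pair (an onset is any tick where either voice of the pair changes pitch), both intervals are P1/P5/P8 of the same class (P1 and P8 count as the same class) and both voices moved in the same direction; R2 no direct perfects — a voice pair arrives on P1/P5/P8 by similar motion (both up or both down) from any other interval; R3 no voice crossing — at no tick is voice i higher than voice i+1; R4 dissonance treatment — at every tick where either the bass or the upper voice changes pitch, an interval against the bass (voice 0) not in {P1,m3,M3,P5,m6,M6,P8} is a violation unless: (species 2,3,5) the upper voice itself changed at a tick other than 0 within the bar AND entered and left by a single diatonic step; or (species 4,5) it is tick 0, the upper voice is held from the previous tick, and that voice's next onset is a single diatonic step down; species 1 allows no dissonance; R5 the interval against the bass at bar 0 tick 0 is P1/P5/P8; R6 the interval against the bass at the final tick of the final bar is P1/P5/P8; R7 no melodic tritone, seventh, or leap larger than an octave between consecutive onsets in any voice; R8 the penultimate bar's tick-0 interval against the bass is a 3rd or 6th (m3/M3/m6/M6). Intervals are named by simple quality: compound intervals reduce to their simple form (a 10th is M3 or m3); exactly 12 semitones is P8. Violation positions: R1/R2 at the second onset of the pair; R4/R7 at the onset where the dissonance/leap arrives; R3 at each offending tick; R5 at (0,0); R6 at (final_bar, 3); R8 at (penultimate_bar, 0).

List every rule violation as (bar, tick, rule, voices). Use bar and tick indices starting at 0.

bar 0: v0=E3 v1=E4 v2=G4 v3=B4 downbeat P5
bar 1: v0=D3 v1=D4 v2=F4 v3=C4 downbeat m7
bar 2: v0=C3 v1=A3 v2=G3 v3=E4 downbeat M3
bar 3: v0=E3 v1=C4 v2=D4 v3=D4 downbeat m7
bar 4: v0=F3 v1=D4 v2=F4 v3=A4 downbeat M3
bar 5: v0=E3 v1=E4 v2=G4 v3=B4 downbeat P5
  -> R5 @ bar 0 tick 0 v(0, 2): opens on m3
  -> R1 @ bar 1 tick 0 v(0, 1): E3/E4 P8 -> D3/D4 P8 similar
  -> R3 @ bar 1 tick 0 v(2, 3): F4 above C4
  -> R4 @ bar 1 tick 0 v(0, 3): D3/C4 m7 untreated
  -> R7 @ bar 1 tick 0 v(3,): B4->C4 leap 11st
  -> R3 @ bar 1 tick 1 v(2, 3): F4 above C4
  -> R3 @ bar 1 tick 2 v(2, 3): F4 above C4
  -> R3 @ bar 1 tick 3 v(2, 3): F4 above C4
  -> R2 @ bar 2 tick 0 v(0, 2): D3/F4 m3 -> C3/G3 P5 similar
  -> R3 @ bar 2 tick 0 v(1, 2): A3 above G3
  -> R7 @ bar 2 tick 0 v(2,): F4->G3 leap 10st
  -> R3 @ bar 2 tick 1 v(1, 2): A3 above G3
  -> R3 @ bar 2 tick 2 v(1, 2): A3 above G3
  -> R3 @ bar 2 tick 3 v(1, 2): A3 above G3
  -> R4 @ bar 3 tick 0 v(0, 2): E3/D4 m7 untreated
  -> R4 @ bar 3 tick 0 v(0, 3): E3/D4 m7 untreated
  -> R2 @ bar 4 tick 0 v(0, 2): E3/D4 m7 -> F3/F4 P8 similar
  -> R2 @ bar 4 tick 0 v(1, 3): C4/D4 M2 -> D4/A4 P5 similar
  -> R8 @ bar 4 tick 0 v(0, 2): penult P8 not 3rd/6th
  -> R1 @ bar 5 tick 0 v(1, 3): D4/A4 P5 -> E4/B4 P5 similar
  -> R6 @ bar 5 tick 3 v(0, 2): closes on m3

(0, 0, R5, (0, 2))
(1, 0, R1, (0, 1))
(1, 0, R3, (2, 3))
(1, 0, R4, (0, 3))
(1, 0, R7, (3,))
(1, 1, R3, (2, 3))
(1, 2, R3, (2, 3))
(1, 3, R3, (2, 3))
(2, 0, R2, (0, 2))
(2, 0, R3, (1, 2))
(2, 0, R7, (2,))
(2, 1, R3, (1, 2))
(2, 2, R3, (1, 2))
(2, 3, R3, (1, 2))
(3, 0, R4, (0, 2))
(3, 0, R4, (0, 3))
(4, 0, R2, (0, 2))
(4, 0, R2, (1, 3))
(4, 0, R8, (0, 2))
(5, 0, R1, (1, 3))
(5, 3, R6, (0, 2))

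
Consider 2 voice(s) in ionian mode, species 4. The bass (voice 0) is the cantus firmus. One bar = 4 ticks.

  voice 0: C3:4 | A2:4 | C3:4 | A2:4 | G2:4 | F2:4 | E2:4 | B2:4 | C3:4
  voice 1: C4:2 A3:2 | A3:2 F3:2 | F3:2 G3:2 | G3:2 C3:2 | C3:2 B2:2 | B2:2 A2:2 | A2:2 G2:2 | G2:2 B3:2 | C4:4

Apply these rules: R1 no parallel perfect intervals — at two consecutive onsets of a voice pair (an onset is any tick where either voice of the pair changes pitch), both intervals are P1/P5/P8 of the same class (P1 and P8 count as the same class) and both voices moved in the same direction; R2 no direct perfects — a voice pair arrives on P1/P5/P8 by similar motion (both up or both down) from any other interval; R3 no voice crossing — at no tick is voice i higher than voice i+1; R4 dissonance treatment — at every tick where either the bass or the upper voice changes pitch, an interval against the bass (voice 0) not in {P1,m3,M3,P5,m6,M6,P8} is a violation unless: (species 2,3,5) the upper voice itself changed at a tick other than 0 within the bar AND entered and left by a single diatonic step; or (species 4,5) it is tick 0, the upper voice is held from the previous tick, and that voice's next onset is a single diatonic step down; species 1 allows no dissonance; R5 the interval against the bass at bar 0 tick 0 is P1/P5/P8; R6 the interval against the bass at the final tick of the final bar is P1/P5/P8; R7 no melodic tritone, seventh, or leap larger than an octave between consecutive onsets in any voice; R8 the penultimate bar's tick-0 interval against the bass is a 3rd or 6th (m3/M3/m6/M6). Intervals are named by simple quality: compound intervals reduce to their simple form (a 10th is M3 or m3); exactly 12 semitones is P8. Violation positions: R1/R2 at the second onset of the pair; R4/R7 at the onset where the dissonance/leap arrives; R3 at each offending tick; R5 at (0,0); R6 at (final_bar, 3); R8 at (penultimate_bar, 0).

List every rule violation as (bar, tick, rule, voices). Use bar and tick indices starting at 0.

bar 0: v0=C3 v1=C4 downbeat P8
bar 1: v0=A2 v1=A3 downbeat P8
bar 2: v0=C3 v1=F3 downbeat P4
bar 3: v0=A2 v1=G3 downbeat m7
bar 4: v0=G2 v1=C3 downbeat P4
bar 5: v0=F2 v1=B2 downbeat TT
bar 6: v0=E2 v1=A2 downbeat P4
bar 7: v0=B2 v1=G2 downbeat M3
bar 8: v0=C3 v1=C4 downbeat P8
  -> R4 @ bar 2 tick 0 v(0, 1): C3/F3 P4 untreated
  -> R4 @ bar 3 tick 0 v(0, 1): A2/G3 m7 untreated
  -> R3 @ bar 7 tick 0 v(0, 1): B2 above G2
  -> R3 @ bar 7 tick 1 v(0, 1): B2 above G2
  -> R7 @ bar 7 tick 2 v(1,): G2->B3 leap 16st
  -> R1 @ bar 8 tick 0 v(0, 1): B2/B3 P8 -> C3/C4 P8 similar

(2, 0, R4, (0, 1))
(3, 0, R4, (0, 1))
(7, 0, R3, (0, 1))
(7, 1, R3, (0, 1))
(7, 2, R7, (1,))
(8, 0, R1, (0, 1))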